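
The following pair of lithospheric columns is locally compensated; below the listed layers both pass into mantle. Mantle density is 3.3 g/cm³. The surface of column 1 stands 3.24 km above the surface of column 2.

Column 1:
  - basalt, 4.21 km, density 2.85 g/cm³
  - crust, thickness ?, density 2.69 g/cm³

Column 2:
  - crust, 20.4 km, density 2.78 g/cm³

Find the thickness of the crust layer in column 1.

Take the compensation level at the base of the deeper column (depth z_c below the surface of column 1) and equate Σ ρ_i t_i down to z_c; mantle fills any gap and the z_c terms cancel.
Column 1: 4.21×2.85 + x×2.69 + (z_c − 4.21 − x)×3.3
Column 2: 3.24×0 + 20.4×2.78 + (z_c − 3.24 − 20.4)×3.3
The z_c×3.3 term appears on both sides and cancels. Collect the known terms of each column as K = Σ(ρt)_known − 3.3 × (depth of known layers): K_1 = 11.9985 − 3.3×4.21 = −1.8945; K_2 = 56.712 − 3.3×(3.24 + 20.4) = −21.3.
Balance: K_1 − x×(3.3 − 2.69) = K_2, so x = (K_1 − K_2)/(3.3 − 2.69) = 19.4055/0.61 = 31.8 km.

31.8 km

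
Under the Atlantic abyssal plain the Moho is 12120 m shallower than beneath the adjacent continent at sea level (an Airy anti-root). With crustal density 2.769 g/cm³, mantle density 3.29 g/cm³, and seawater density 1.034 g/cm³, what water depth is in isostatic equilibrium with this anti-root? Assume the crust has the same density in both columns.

Replacing a thickness d of crust by seawater at the top must be balanced by replacing crust with mantle at the base: d (ρ_c − ρ_w) = a (ρ_m − ρ_c).
d = a (ρ_m − ρ_c)/(ρ_c − ρ_w) = 12120 m × 0.521/1.735 = 3640 m.

3640 m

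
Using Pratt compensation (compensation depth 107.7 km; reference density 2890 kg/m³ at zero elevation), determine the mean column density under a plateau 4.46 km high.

Pratt balance: ρ_ref D = ρ (D + h).
ρ = ρ_ref D/(D + h) = 2890 × 107.7 km/(107.7 km + 4.46 km) = 2780 kg/m³.

2780 kg/m³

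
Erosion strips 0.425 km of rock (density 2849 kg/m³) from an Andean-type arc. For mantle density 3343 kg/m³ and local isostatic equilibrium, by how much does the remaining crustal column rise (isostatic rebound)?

Unloading: uplift u = e ρ_c/ρ_m = 0.425 km × 2849/3343 = 0.362 km.

0.362 km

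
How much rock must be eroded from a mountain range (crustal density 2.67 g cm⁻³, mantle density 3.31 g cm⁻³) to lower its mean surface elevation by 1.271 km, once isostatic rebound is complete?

6.57 km

Net drop Δ = e − u = e − e ρ_c/ρ_m = e (ρ_m − ρ_c)/ρ_m.
e = Δ ρ_m/(ρ_m − ρ_c) = 1.271 km × 3.31/0.64 = 6.57 km.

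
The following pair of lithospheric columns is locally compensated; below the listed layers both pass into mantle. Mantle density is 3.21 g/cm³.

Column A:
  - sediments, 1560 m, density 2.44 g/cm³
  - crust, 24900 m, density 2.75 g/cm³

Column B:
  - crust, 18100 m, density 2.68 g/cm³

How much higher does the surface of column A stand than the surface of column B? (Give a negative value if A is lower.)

954 m

For any compensation level in the mantle, the mantle terms cancel and isostasy reduces to e = (Σt_A − Σt_B) − (Σ(ρt)_A − Σ(ρt)_B) / ρ_m.
Σt_A = 26460 m; Σt_B = 18100 m; Σ(ρt)_A = 72281.4; Σ(ρt)_B = 48508 (in m·g/cm³).
e = (26460 − 18100) − (72281.4 − 48508) / 3.21 = 954 m.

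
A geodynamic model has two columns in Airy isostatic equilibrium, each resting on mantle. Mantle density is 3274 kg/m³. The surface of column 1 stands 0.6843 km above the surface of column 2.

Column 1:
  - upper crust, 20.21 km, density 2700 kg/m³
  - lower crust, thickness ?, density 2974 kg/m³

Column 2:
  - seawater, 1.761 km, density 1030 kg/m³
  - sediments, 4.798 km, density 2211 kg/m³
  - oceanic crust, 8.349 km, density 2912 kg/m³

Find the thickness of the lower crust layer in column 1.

9.05 km

Take the compensation level at the base of the deeper column (depth z_c below the surface of column 1) and equate Σ ρ_i t_i down to z_c; mantle fills any gap and the z_c terms cancel.
Column 1: 20.21×2700 + x×2974 + (z_c − 20.21 − x)×3274
Column 2: 0.6843×0 + 1.761×1030 + 4.798×2211 + 8.349×2912 + (z_c − 0.6843 − 14.908)×3274
The z_c×3274 term appears on both sides and cancels. Collect the known terms of each column as K = Σ(ρt)_known − 3274 × (depth of known layers): K_1 = 54567 − 3274×20.21 = −11600.54; K_2 = 36734.496 − 3274×(0.6843 + 14.908) = −14314.6942.
Balance: K_1 − x×(3274 − 2974) = K_2, so x = (K_1 − K_2)/(3274 − 2974) = 2714.15/300 = 9.05 km.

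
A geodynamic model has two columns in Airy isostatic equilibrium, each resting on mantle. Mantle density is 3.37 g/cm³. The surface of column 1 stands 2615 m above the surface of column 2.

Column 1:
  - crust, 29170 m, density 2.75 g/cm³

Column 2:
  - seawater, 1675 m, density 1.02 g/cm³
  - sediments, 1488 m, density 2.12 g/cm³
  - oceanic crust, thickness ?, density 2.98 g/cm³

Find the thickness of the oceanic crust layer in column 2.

8910 m

Take the compensation level at the base of the deeper column (depth z_c below the surface of column 1) and equate Σ ρ_i t_i down to z_c; mantle fills any gap and the z_c terms cancel.
Column 1: 29170×2.75 + (z_c − 29170)×3.37
Column 2: 2615×0 + 1675×1.02 + 1488×2.12 + x×2.98 + (z_c − 2615 − 3163 − x)×3.37
The z_c×3.37 term appears on both sides and cancels. Collect the known terms of each column as K = Σ(ρt)_known − 3.37 × (depth of known layers): K_1 = 80217.5 − 3.37×29170 = −18085.4; K_2 = 4863.06 − 3.37×(2615 + 3163) = −14608.8.
Balance: K_1 = K_2 − x×(3.37 − 2.98), so x = (K_2 − K_1)/(3.37 − 2.98) = 3476.6/0.39 = 8910 m.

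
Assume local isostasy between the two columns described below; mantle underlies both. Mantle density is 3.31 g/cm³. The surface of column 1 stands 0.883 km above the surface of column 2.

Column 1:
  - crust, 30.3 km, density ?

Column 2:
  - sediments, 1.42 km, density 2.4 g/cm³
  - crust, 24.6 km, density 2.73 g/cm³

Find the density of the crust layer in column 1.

Take the compensation level at the base of the deeper column (depth z_c below the surface of column 1) and equate Σ ρ_i t_i down to z_c; mantle fills any gap and the z_c terms cancel.
Column 1: 30.3×ρ + (z_c − 30.3)×3.31
Column 2: 0.883×0 + 1.42×2.4 + 24.6×2.73 + (z_c − 0.883 − 26.02)×3.31
The z_c×3.31 term appears on both sides and cancels. Collect the known terms of each column as K = Σ(ρt)_known − 3.31 × (depth of known layers): K_1 = 0 − 3.31×30.3 = −100.293; K_2 = 70.566 − 3.31×(0.883 + 26.02) = −18.48293.
Balance: K_1 + 30.3×ρ = K_2, so ρ = (K_2 − K_1)/30.3 = 81.8101/30.3 = 2.7 g/cm³.

2.7 g/cm³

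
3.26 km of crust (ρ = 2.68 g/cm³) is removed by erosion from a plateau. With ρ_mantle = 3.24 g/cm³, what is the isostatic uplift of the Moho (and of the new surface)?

2.7 km

Unloading: uplift u = e ρ_c/ρ_m = 3.26 km × 2.68/3.24 = 2.7 km.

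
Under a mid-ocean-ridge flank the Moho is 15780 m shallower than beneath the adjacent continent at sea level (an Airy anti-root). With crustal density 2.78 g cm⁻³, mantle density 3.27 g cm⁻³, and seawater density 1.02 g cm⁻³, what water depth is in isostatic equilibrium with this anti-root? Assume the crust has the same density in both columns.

4390 m

Replacing a thickness d of crust by seawater at the top must be balanced by replacing crust with mantle at the base: d (ρ_c − ρ_w) = a (ρ_m − ρ_c).
d = a (ρ_m − ρ_c)/(ρ_c − ρ_w) = 15780 m × 0.49/1.76 = 4390 m.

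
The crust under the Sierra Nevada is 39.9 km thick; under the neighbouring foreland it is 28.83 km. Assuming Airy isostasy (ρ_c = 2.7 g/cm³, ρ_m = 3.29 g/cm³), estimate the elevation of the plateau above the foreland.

Excess crust Δ = 39.9 km − 28.83 km = 11.07 km, split between elevation h and root r with h + r = Δ.
Airy balance ρ_c h = (ρ_m − ρ_c) r gives r = h ρ_c/(ρ_m − ρ_c), so h (1 + ρ_c/(ρ_m − ρ_c)) = Δ, i.e. h = Δ (ρ_m − ρ_c)/ρ_m.
h = 11.07 km × 0.59/3.29 = 1.99 km.

1.99 km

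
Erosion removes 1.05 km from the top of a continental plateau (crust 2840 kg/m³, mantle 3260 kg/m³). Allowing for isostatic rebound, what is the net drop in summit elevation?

Rebound u = e ρ_c/ρ_m = 1.05 km × 2840/3260 = 0.9147 km.
Net surface drop = e − u = 1.05 km − 0.9147 km = e (ρ_m − ρ_c)/ρ_m = 0.135 km.

0.135 km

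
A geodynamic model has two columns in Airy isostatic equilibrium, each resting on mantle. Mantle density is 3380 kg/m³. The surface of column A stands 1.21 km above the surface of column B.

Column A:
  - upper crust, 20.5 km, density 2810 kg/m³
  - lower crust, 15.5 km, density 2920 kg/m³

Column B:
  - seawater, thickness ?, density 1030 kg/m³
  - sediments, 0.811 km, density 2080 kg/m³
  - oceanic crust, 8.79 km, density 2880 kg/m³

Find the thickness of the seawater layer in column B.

3.95 km

Take the compensation level at the base of the deeper column (depth z_c below the surface of column A) and equate Σ ρ_i t_i down to z_c; mantle fills any gap and the z_c terms cancel.
Column A: 20.5×2810 + 15.5×2920 + (z_c − 36)×3380
Column B: 1.21×0 + x×1030 + 0.811×2080 + 8.79×2880 + (z_c − 1.21 − 9.601 − x)×3380
The z_c×3380 term appears on both sides and cancels. Collect the known terms of each column as K = Σ(ρt)_known − 3380 × (depth of known layers): K_A = 102865 − 3380×36 = −18815; K_B = 27002.08 − 3380×(1.21 + 9.601) = −9539.1.
Balance: K_A = K_B − x×(3380 − 1030), so x = (K_B − K_A)/(3380 − 1030) = 9275.9/2350 = 3.95 km.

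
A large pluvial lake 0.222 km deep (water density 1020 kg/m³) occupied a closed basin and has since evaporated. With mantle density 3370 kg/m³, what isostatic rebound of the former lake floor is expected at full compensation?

u = d ρ_w/ρ_m = 0.222 km × 1020/3370 = 0.0672 km.

0.0672 km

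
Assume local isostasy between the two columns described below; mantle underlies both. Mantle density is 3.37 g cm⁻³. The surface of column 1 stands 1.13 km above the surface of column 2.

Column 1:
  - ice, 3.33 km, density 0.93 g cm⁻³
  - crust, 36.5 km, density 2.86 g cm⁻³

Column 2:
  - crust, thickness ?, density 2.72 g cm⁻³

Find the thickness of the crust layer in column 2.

35.3 km

Take the compensation level at the base of the deeper column (depth z_c below the surface of column 1) and equate Σ ρ_i t_i down to z_c; mantle fills any gap and the z_c terms cancel.
Column 1: 3.33×0.93 + 36.5×2.86 + (z_c − 39.83)×3.37
Column 2: 1.13×0 + x×2.72 + (z_c − 1.13 − 0 − x)×3.37
The z_c×3.37 term appears on both sides and cancels. Collect the known terms of each column as K = Σ(ρt)_known − 3.37 × (depth of known layers): K_1 = 107.4869 − 3.37×39.83 = −26.7402; K_2 = 0 − 3.37×(1.13 + 0) = −3.8081.
Balance: K_1 = K_2 − x×(3.37 − 2.72), so x = (K_2 − K_1)/(3.37 − 2.72) = 22.9321/0.65 = 35.3 km.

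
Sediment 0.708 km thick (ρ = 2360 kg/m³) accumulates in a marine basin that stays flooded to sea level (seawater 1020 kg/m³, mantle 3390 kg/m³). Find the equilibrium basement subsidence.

0.4 km

Submarine loading: the sediment displaces seawater, and the subsidence is in turn flooded, so s (ρ_m − ρ_w) = t (ρ_sed − ρ_w).
s = 0.708 km × (2360 − 1020) / (3390 − 1020) = 0.4 km.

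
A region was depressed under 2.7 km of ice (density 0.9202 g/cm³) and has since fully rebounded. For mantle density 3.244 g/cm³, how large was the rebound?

0.766 km

Removing the load lets mantle flow back in; uplift u satisfies ρ_ice t = ρ_m u.
u = t ρ_ice/ρ_m = 2.7 km × 0.9202/3.244 = 0.766 km.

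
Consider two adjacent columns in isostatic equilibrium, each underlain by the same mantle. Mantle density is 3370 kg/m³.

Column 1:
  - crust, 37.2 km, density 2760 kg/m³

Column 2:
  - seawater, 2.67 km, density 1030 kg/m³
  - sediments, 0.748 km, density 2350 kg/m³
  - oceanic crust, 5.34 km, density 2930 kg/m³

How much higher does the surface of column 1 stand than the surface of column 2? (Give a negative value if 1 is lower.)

For any compensation level in the mantle, the mantle terms cancel and isostasy reduces to e = (Σt_1 − Σt_2) − (Σ(ρt)_1 − Σ(ρt)_2) / ρ_m.
Σt_1 = 37.2 km; Σt_2 = 8.758 km; Σ(ρt)_1 = 102672; Σ(ρt)_2 = 20154.1 (in km·kg/m³).
e = (37.2 − 8.758) − (102672 − 20154.1) / 3370 = 3.96 km.

3.96 km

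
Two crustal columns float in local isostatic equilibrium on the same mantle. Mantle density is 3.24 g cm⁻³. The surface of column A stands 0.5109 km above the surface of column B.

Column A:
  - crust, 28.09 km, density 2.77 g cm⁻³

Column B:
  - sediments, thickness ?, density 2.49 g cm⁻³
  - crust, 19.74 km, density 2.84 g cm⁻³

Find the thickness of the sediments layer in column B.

4.87 km

Take the compensation level at the base of the deeper column (depth z_c below the surface of column A) and equate Σ ρ_i t_i down to z_c; mantle fills any gap and the z_c terms cancel.
Column A: 28.09×2.77 + (z_c − 28.09)×3.24
Column B: 0.5109×0 + x×2.49 + 19.74×2.84 + (z_c − 0.5109 − 19.74 − x)×3.24
The z_c×3.24 term appears on both sides and cancels. Collect the known terms of each column as K = Σ(ρt)_known − 3.24 × (depth of known layers): K_A = 77.8093 − 3.24×28.09 = −13.2023; K_B = 56.0616 − 3.24×(0.5109 + 19.74) = −9.551316.
Balance: K_A = K_B − x×(3.24 − 2.49), so x = (K_B − K_A)/(3.24 − 2.49) = 3.65098/0.75 = 4.87 km.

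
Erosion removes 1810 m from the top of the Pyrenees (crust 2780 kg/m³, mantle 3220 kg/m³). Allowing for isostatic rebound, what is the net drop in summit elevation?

247 m

Rebound u = e ρ_c/ρ_m = 1810 m × 2780/3220 = 1563 m.
Net surface drop = e − u = 1810 m − 1563 m = e (ρ_m − ρ_c)/ρ_m = 247 m.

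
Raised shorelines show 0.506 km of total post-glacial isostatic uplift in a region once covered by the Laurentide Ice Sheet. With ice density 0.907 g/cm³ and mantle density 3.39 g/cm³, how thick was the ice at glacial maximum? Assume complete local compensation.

1.89 km

u = t ρ_ice/ρ_m → t = u ρ_m/ρ_ice = 0.506 km × 3.39/0.907 = 1.89 km.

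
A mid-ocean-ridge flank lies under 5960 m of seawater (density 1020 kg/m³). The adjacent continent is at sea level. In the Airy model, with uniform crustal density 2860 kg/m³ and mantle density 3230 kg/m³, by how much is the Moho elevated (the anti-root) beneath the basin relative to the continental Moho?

Isostatic balance requires: replacing crust with seawater at the top is compensated by replacing crust with mantle at the base: d (ρ_c − ρ_w) = a (ρ_m − ρ_c).
a = d (ρ_c − ρ_w)/(ρ_m − ρ_c) = 5960 m × 1840/370 = 29600 m.

29600 m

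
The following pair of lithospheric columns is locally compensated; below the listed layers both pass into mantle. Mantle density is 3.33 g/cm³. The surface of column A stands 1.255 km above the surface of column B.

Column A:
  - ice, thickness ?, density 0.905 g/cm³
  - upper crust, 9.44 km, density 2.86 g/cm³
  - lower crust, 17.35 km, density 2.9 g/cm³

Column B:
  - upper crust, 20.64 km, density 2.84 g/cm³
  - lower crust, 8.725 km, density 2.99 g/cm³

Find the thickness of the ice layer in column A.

2.21 km

Take the compensation level at the base of the deeper column (depth z_c below the surface of column A) and equate Σ ρ_i t_i down to z_c; mantle fills any gap and the z_c terms cancel.
Column A: x×0.905 + 9.44×2.86 + 17.35×2.9 + (z_c − 26.79 − x)×3.33
Column B: 1.255×0 + 20.64×2.84 + 8.725×2.99 + (z_c − 1.255 − 29.365)×3.33
The z_c×3.33 term appears on both sides and cancels. Collect the known terms of each column as K = Σ(ρt)_known − 3.33 × (depth of known layers): K_A = 77.3134 − 3.33×26.79 = −11.8973; K_B = 84.70535 − 3.33×(1.255 + 29.365) = −17.25925.
Balance: K_A − x×(3.33 − 0.905) = K_B, so x = (K_A − K_B)/(3.33 − 0.905) = 5.36195/2.425 = 2.21 km.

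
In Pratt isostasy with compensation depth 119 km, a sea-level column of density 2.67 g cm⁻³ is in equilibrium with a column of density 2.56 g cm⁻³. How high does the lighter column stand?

ρ_ref D = ρ (D + h) → h = D (ρ_ref − ρ)/ρ.
h = 119 km × (2.67 − 2.56)/2.56 = 5.11 km.

5.11 km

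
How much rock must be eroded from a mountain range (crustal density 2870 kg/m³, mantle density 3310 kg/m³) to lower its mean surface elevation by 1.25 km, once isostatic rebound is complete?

9.4 km

Net drop Δ = e − u = e − e ρ_c/ρ_m = e (ρ_m − ρ_c)/ρ_m.
e = Δ ρ_m/(ρ_m − ρ_c) = 1.25 km × 3310/440 = 9.4 km.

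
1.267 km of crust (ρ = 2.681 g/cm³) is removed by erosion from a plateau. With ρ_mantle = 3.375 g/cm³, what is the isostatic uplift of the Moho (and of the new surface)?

1.01 km

Unloading: uplift u = e ρ_c/ρ_m = 1.267 km × 2.681/3.375 = 1.01 km.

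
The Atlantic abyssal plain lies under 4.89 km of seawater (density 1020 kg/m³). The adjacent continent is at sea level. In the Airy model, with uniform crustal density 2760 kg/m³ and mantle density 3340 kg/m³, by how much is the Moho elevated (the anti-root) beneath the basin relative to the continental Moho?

Balancing pressure at the compensation depth: replacing crust with seawater at the top is compensated by replacing crust with mantle at the base: d (ρ_c − ρ_w) = a (ρ_m − ρ_c).
a = d (ρ_c − ρ_w)/(ρ_m − ρ_c) = 4.89 km × 1740/580 = 14.7 km.

14.7 km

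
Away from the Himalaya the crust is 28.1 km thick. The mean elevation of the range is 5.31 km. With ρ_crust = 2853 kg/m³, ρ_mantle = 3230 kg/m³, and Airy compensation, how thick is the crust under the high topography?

73.6 km

Root depth r = h ρ_c / (ρ_m − ρ_c) = 5.31 km × 2853 / 377 = 40.18 km.
Total thickness = T + h + r = 28.1 km + 5.31 km + 40.18 km = 73.6 km.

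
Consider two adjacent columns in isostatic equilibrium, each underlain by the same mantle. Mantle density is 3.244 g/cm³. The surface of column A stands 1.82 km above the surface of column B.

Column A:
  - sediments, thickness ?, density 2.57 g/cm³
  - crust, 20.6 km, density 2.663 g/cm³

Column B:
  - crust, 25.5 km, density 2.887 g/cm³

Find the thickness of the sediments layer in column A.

4.51 km

Take the compensation level at the base of the deeper column (depth z_c below the surface of column A) and equate Σ ρ_i t_i down to z_c; mantle fills any gap and the z_c terms cancel.
Column A: x×2.57 + 20.6×2.663 + (z_c − 20.6 − x)×3.244
Column B: 1.82×0 + 25.5×2.887 + (z_c − 1.82 − 25.5)×3.244
The z_c×3.244 term appears on both sides and cancels. Collect the known terms of each column as K = Σ(ρt)_known − 3.244 × (depth of known layers): K_A = 54.8578 − 3.244×20.6 = −11.9686; K_B = 73.6185 − 3.244×(1.82 + 25.5) = −15.00758.
Balance: K_A − x×(3.244 − 2.57) = K_B, so x = (K_A − K_B)/(3.244 − 2.57) = 3.03898/0.674 = 4.51 km.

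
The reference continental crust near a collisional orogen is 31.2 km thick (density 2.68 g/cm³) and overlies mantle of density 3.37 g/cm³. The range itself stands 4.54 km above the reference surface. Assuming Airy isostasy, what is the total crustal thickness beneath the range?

53.4 km

Root depth r = h ρ_c / (ρ_m − ρ_c) = 4.54 km × 2.68 / 0.69 = 17.63 km.
Total thickness = T + h + r = 31.2 km + 4.54 km + 17.63 km = 53.4 km.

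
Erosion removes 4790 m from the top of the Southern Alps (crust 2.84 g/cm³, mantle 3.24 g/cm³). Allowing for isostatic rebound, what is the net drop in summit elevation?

591 m

Rebound u = e ρ_c/ρ_m = 4790 m × 2.84/3.24 = 4199 m.
Net surface drop = e − u = 4790 m − 4199 m = e (ρ_m − ρ_c)/ρ_m = 591 m.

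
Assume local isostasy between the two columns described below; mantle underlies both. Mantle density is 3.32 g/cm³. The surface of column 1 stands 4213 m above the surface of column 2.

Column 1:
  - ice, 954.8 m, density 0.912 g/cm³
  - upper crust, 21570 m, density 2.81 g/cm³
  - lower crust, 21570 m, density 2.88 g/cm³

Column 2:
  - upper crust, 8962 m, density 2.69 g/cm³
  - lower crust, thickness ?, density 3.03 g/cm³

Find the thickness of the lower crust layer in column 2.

10900 m

Take the compensation level at the base of the deeper column (depth z_c below the surface of column 1) and equate Σ ρ_i t_i down to z_c; mantle fills any gap and the z_c terms cancel.
Column 1: 954.8×0.912 + 21570×2.81 + 21570×2.88 + (z_c − 44094.8)×3.32
Column 2: 4213×0 + 8962×2.69 + x×3.03 + (z_c − 4213 − 8962 − x)×3.32
The z_c×3.32 term appears on both sides and cancels. Collect the known terms of each column as K = Σ(ρt)_known − 3.32 × (depth of known layers): K_1 = 123604.078 − 3.32×44094.8 = −22790.6584; K_2 = 24107.78 − 3.32×(4213 + 8962) = −19633.22.
Balance: K_1 = K_2 − x×(3.32 − 3.03), so x = (K_2 − K_1)/(3.32 − 3.03) = 3157.44/0.29 = 10900 m.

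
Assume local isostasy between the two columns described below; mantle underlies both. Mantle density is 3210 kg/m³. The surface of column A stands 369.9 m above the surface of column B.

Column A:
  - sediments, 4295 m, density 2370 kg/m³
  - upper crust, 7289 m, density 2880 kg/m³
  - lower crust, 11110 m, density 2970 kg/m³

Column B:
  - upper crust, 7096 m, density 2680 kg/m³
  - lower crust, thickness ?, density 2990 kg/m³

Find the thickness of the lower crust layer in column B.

17000 m

Take the compensation level at the base of the deeper column (depth z_c below the surface of column A) and equate Σ ρ_i t_i down to z_c; mantle fills any gap and the z_c terms cancel.
Column A: 4295×2370 + 7289×2880 + 11110×2970 + (z_c − 22694)×3210
Column B: 369.9×0 + 7096×2680 + x×2990 + (z_c − 369.9 − 7096 − x)×3210
The z_c×3210 term appears on both sides and cancels. Collect the known terms of each column as K = Σ(ρt)_known − 3210 × (depth of known layers): K_A = 64168170 − 3210×22694 = −8679570; K_B = 19017280 − 3210×(369.9 + 7096) = −4948259.
Balance: K_A = K_B − x×(3210 − 2990), so x = (K_B − K_A)/(3210 − 2990) = 3731310/220 = 17000 m.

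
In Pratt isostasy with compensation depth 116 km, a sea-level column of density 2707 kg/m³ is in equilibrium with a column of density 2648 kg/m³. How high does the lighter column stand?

ρ_ref D = ρ (D + h) → h = D (ρ_ref − ρ)/ρ.
h = 116 km × (2707 − 2648)/2648 = 2.58 km.

2.58 km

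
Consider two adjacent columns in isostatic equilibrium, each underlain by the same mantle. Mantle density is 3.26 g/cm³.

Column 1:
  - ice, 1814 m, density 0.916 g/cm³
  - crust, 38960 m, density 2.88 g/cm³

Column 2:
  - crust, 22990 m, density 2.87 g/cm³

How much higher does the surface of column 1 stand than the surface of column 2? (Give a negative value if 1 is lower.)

For any compensation level in the mantle, the mantle terms cancel and isostasy reduces to e = (Σt_1 − Σt_2) − (Σ(ρt)_1 − Σ(ρt)_2) / ρ_m.
Σt_1 = 40774 m; Σt_2 = 22990 m; Σ(ρt)_1 = 113866.424; Σ(ρt)_2 = 65981.3 (in m·g/cm³).
e = (40774 − 22990) − (113866.424 − 65981.3) / 3.26 = 3100 m.

3100 m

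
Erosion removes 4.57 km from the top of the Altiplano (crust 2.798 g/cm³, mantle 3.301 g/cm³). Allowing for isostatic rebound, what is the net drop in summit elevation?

0.696 km

Rebound u = e ρ_c/ρ_m = 4.57 km × 2.798/3.301 = 3.874 km.
Net surface drop = e − u = 4.57 km − 3.874 km = e (ρ_m − ρ_c)/ρ_m = 0.696 km.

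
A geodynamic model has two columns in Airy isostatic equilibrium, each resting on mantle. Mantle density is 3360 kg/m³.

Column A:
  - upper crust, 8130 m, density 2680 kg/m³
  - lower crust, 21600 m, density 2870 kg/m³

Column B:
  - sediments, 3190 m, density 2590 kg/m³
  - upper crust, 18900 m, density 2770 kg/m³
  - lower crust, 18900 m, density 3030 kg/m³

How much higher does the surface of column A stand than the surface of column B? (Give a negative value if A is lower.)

For any compensation level in the mantle, the mantle terms cancel and isostasy reduces to e = (Σt_A − Σt_B) − (Σ(ρt)_A − Σ(ρt)_B) / ρ_m.
Σt_A = 29730 m; Σt_B = 40990 m; Σ(ρt)_A = 83780400; Σ(ρt)_B = 117882100 (in m·kg/m³).
e = (29730 − 40990) − (83780400 − 117882100) / 3360 = −1110 m.

−1110 m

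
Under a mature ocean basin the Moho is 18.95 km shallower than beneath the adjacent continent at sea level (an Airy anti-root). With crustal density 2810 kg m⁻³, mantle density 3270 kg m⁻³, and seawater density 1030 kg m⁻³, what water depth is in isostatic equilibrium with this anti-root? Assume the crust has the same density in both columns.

4.9 km

Replacing a thickness d of crust by seawater at the top must be balanced by replacing crust with mantle at the base: d (ρ_c − ρ_w) = a (ρ_m − ρ_c).
d = a (ρ_m − ρ_c)/(ρ_c − ρ_w) = 18.95 km × 460/1780 = 4.9 km.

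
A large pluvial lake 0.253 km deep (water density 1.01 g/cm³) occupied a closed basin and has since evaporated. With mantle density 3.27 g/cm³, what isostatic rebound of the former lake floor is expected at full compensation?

0.0781 km

u = d ρ_w/ρ_m = 0.253 km × 1.01/3.27 = 0.0781 km.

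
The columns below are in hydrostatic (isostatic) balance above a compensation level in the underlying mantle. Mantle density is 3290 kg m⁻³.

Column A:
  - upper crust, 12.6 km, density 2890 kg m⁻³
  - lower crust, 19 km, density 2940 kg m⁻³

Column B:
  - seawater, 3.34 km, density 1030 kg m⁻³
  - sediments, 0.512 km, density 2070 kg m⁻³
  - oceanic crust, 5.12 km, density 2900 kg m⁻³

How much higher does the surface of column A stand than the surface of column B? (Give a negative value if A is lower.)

For any compensation level in the mantle, the mantle terms cancel and isostasy reduces to e = (Σt_A − Σt_B) − (Σ(ρt)_A − Σ(ρt)_B) / ρ_m.
Σt_A = 31.6 km; Σt_B = 8.972 km; Σ(ρt)_A = 92274; Σ(ρt)_B = 19348.04 (in km·kg m⁻³).
e = (31.6 − 8.972) − (92274 − 19348.04) / 3290 = 0.462 km.

0.462 km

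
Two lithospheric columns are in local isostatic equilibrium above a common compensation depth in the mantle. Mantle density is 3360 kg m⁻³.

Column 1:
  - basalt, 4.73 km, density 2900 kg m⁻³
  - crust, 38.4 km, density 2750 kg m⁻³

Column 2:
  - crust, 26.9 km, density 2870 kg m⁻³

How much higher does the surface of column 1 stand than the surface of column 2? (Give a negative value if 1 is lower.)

3.7 km

For any compensation level in the mantle, the mantle terms cancel and isostasy reduces to e = (Σt_1 − Σt_2) − (Σ(ρt)_1 − Σ(ρt)_2) / ρ_m.
Σt_1 = 43.13 km; Σt_2 = 26.9 km; Σ(ρt)_1 = 119317; Σ(ρt)_2 = 77203 (in km·kg m⁻³).
e = (43.13 − 26.9) − (119317 − 77203) / 3360 = 3.7 km.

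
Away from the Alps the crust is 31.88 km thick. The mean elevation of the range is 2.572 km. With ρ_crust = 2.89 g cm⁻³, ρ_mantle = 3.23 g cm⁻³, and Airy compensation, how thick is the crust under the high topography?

Root depth r = h ρ_c / (ρ_m − ρ_c) = 2.572 km × 2.89 / 0.34 = 21.86 km.
Total thickness = T + h + r = 31.88 km + 2.572 km + 21.86 km = 56.3 km.

56.3 km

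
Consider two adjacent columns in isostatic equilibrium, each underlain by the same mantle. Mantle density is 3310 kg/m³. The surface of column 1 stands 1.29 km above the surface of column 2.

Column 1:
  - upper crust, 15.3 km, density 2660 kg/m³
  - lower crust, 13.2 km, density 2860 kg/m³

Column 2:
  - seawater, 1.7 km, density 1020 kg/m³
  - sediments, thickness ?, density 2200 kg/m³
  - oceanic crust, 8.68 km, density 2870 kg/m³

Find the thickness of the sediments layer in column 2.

3.52 km

Take the compensation level at the base of the deeper column (depth z_c below the surface of column 1) and equate Σ ρ_i t_i down to z_c; mantle fills any gap and the z_c terms cancel.
Column 1: 15.3×2660 + 13.2×2860 + (z_c − 28.5)×3310
Column 2: 1.29×0 + 1.7×1020 + x×2200 + 8.68×2870 + (z_c − 1.29 − 10.38 − x)×3310
The z_c×3310 term appears on both sides and cancels. Collect the known terms of each column as K = Σ(ρt)_known − 3310 × (depth of known layers): K_1 = 78450 − 3310×28.5 = −15885; K_2 = 26645.6 − 3310×(1.29 + 10.38) = −11982.1.
Balance: K_1 = K_2 − x×(3310 − 2200), so x = (K_2 − K_1)/(3310 − 2200) = 3902.9/1110 = 3.52 km.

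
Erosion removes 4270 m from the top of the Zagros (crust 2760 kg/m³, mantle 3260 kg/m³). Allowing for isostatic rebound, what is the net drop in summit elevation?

Rebound u = e ρ_c/ρ_m = 4270 m × 2760/3260 = 3615 m.
Net surface drop = e − u = 4270 m − 3615 m = e (ρ_m − ρ_c)/ρ_m = 655 m.

655 m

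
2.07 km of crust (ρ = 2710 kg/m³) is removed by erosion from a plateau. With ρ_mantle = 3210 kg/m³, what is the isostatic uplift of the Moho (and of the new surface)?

1.75 km

Unloading: uplift u = e ρ_c/ρ_m = 2.07 km × 2710/3210 = 1.75 km.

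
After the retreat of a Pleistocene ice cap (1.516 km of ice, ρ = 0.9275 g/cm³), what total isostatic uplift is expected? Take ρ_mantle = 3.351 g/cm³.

Removing the load lets mantle flow back in; uplift u satisfies ρ_ice t = ρ_m u.
u = t ρ_ice/ρ_m = 1.516 km × 0.9275/3.351 = 0.42 km.

0.42 km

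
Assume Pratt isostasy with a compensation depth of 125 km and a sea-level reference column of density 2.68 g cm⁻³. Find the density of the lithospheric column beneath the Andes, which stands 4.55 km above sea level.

2.59 g cm⁻³

Pratt balance: ρ_ref D = ρ (D + h).
ρ = ρ_ref D/(D + h) = 2.68 × 125 km/(125 km + 4.55 km) = 2.59 g cm⁻³.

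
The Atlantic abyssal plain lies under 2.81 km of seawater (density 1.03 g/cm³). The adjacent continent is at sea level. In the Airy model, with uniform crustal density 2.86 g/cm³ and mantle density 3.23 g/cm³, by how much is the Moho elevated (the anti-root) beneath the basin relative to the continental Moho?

13.9 km

By Archimedes' principle applied to the lithosphere: replacing crust with seawater at the top is compensated by replacing crust with mantle at the base: d (ρ_c − ρ_w) = a (ρ_m − ρ_c).
a = d (ρ_c − ρ_w)/(ρ_m − ρ_c) = 2.81 km × 1.83/0.37 = 13.9 km.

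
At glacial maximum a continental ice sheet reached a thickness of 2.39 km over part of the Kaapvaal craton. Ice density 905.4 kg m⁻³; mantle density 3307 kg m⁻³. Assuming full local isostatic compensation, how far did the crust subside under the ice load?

0.654 km

Equating mass per unit area of the two columns: the ice load ρ_ice t is balanced by mantle displaced below, ρ_m s.
s = t ρ_ice / ρ_m = 2.39 km × 905.4/3307 = 0.654 km.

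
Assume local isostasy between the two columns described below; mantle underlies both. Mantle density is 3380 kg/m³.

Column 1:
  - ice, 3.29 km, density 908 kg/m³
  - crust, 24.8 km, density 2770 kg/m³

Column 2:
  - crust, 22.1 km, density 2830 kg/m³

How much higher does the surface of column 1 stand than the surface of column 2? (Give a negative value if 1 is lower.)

For any compensation level in the mantle, the mantle terms cancel and isostasy reduces to e = (Σt_1 − Σt_2) − (Σ(ρt)_1 − Σ(ρt)_2) / ρ_m.
Σt_1 = 28.09 km; Σt_2 = 22.1 km; Σ(ρt)_1 = 71683.32; Σ(ρt)_2 = 62543 (in km·kg/m³).
e = (28.09 − 22.1) − (71683.32 − 62543) / 3380 = 3.29 km.

3.29 km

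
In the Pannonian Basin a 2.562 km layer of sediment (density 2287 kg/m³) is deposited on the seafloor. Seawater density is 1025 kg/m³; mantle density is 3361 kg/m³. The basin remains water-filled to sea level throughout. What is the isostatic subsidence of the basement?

1.38 km

Submarine loading: the sediment displaces seawater, and the subsidence is in turn flooded, so s (ρ_m − ρ_w) = t (ρ_sed − ρ_w).
s = 2.562 km × (2287 − 1025) / (3361 − 1025) = 1.38 km.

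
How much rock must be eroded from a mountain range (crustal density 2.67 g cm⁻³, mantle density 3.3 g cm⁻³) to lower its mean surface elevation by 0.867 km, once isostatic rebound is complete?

4.54 km

Net drop Δ = e − u = e − e ρ_c/ρ_m = e (ρ_m − ρ_c)/ρ_m.
e = Δ ρ_m/(ρ_m − ρ_c) = 0.867 km × 3.3/0.63 = 4.54 km.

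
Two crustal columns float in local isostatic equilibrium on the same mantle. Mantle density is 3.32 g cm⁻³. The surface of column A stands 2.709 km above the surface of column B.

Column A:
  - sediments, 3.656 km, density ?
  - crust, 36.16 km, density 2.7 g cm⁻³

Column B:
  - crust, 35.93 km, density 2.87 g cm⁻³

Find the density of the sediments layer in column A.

Take the compensation level at the base of the deeper column (depth z_c below the surface of column A) and equate Σ ρ_i t_i down to z_c; mantle fills any gap and the z_c terms cancel.
Column A: 3.656×ρ + 36.16×2.7 + (z_c − 39.816)×3.32
Column B: 2.709×0 + 35.93×2.87 + (z_c − 2.709 − 35.93)×3.32
The z_c×3.32 term appears on both sides and cancels. Collect the known terms of each column as K = Σ(ρt)_known − 3.32 × (depth of known layers): K_A = 97.632 − 3.32×39.816 = −34.55712; K_B = 103.1191 − 3.32×(2.709 + 35.93) = −25.16238.
Balance: K_A + 3.656×ρ = K_B, so ρ = (K_B − K_A)/3.656 = 9.39474/3.656 = 2.57 g cm⁻³.

2.57 g cm⁻³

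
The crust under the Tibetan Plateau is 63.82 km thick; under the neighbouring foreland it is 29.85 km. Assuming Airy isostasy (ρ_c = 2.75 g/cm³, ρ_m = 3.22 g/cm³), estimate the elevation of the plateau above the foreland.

Excess crust Δ = 63.82 km − 29.85 km = 33.97 km, split between elevation h and root r with h + r = Δ.
Airy balance ρ_c h = (ρ_m − ρ_c) r gives r = h ρ_c/(ρ_m − ρ_c), so h (1 + ρ_c/(ρ_m − ρ_c)) = Δ, i.e. h = Δ (ρ_m − ρ_c)/ρ_m.
h = 33.97 km × 0.47/3.22 = 4.96 km.

4.96 km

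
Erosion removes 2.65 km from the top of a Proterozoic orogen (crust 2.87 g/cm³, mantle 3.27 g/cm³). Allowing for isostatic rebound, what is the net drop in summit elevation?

Rebound u = e ρ_c/ρ_m = 2.65 km × 2.87/3.27 = 2.326 km.
Net surface drop = e − u = 2.65 km − 2.326 km = e (ρ_m − ρ_c)/ρ_m = 0.324 km.

0.324 km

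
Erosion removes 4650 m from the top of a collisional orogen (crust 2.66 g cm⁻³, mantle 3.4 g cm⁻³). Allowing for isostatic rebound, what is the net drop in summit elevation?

1010 m

Rebound u = e ρ_c/ρ_m = 4650 m × 2.66/3.4 = 3638 m.
Net surface drop = e − u = 4650 m − 3638 m = e (ρ_m − ρ_c)/ρ_m = 1010 m.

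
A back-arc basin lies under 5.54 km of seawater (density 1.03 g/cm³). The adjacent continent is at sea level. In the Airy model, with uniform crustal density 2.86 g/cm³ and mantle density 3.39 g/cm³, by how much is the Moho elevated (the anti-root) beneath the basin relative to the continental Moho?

19.1 km

By Archimedes' principle applied to the lithosphere: replacing crust with seawater at the top is compensated by replacing crust with mantle at the base: d (ρ_c − ρ_w) = a (ρ_m − ρ_c).
a = d (ρ_c − ρ_w)/(ρ_m − ρ_c) = 5.54 km × 1.83/0.53 = 19.1 km.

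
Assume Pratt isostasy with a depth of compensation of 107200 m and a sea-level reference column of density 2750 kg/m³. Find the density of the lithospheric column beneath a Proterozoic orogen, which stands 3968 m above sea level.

2650 kg/m³

Pratt balance: ρ_ref D = ρ (D + h).
ρ = ρ_ref D/(D + h) = 2750 × 107200 m/(107200 m + 3968 m) = 2650 kg/m³.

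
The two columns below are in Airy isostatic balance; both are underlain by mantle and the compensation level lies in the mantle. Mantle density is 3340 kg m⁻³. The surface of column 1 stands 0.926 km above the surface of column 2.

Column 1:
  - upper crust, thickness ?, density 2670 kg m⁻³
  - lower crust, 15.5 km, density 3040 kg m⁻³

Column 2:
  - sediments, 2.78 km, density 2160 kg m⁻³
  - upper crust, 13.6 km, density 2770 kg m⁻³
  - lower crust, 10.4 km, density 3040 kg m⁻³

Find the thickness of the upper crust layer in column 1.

18.8 km

Take the compensation level at the base of the deeper column (depth z_c below the surface of column 1) and equate Σ ρ_i t_i down to z_c; mantle fills any gap and the z_c terms cancel.
Column 1: x×2670 + 15.5×3040 + (z_c − 15.5 − x)×3340
Column 2: 0.926×0 + 2.78×2160 + 13.6×2770 + 10.4×3040 + (z_c − 0.926 − 26.78)×3340
The z_c×3340 term appears on both sides and cancels. Collect the known terms of each column as K = Σ(ρt)_known − 3340 × (depth of known layers): K_1 = 47120 − 3340×15.5 = −4650; K_2 = 75292.8 − 3340×(0.926 + 26.78) = −17245.24.
Balance: K_1 − x×(3340 − 2670) = K_2, so x = (K_1 − K_2)/(3340 − 2670) = 12595.2/670 = 18.8 km.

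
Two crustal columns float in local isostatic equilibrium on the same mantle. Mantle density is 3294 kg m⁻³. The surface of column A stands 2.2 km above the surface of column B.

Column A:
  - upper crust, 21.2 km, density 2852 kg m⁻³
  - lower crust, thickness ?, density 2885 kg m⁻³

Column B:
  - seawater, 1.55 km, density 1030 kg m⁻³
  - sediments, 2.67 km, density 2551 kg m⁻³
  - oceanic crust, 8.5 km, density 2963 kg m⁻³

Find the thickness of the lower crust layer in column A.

Take the compensation level at the base of the deeper column (depth z_c below the surface of column A) and equate Σ ρ_i t_i down to z_c; mantle fills any gap and the z_c terms cancel.
Column A: 21.2×2852 + x×2885 + (z_c − 21.2 − x)×3294
Column B: 2.2×0 + 1.55×1030 + 2.67×2551 + 8.5×2963 + (z_c − 2.2 − 12.72)×3294
The z_c×3294 term appears on both sides and cancels. Collect the known terms of each column as K = Σ(ρt)_known − 3294 × (depth of known layers): K_A = 60462.4 − 3294×21.2 = −9370.4; K_B = 33593.17 − 3294×(2.2 + 12.72) = −15553.31.
Balance: K_A − x×(3294 − 2885) = K_B, so x = (K_A − K_B)/(3294 − 2885) = 6182.91/409 = 15.1 km.

15.1 km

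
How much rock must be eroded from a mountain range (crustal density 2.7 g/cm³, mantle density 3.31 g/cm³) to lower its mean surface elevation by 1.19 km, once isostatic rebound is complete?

Net drop Δ = e − u = e − e ρ_c/ρ_m = e (ρ_m − ρ_c)/ρ_m.
e = Δ ρ_m/(ρ_m − ρ_c) = 1.19 km × 3.31/0.61 = 6.46 km.

6.46 km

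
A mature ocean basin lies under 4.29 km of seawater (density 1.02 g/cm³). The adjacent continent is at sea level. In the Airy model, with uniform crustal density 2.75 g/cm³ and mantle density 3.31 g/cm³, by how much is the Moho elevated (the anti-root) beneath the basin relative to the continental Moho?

13.3 km

In Airy isostatic equilibrium: replacing crust with seawater at the top is compensated by replacing crust with mantle at the base: d (ρ_c − ρ_w) = a (ρ_m − ρ_c).
a = d (ρ_c − ρ_w)/(ρ_m − ρ_c) = 4.29 km × 1.73/0.56 = 13.3 km.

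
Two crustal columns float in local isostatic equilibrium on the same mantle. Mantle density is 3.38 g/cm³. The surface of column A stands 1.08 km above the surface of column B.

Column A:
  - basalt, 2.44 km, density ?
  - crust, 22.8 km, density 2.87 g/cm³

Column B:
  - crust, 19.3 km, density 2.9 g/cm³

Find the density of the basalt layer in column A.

2.85 g/cm³

Take the compensation level at the base of the deeper column (depth z_c below the surface of column A) and equate Σ ρ_i t_i down to z_c; mantle fills any gap and the z_c terms cancel.
Column A: 2.44×ρ + 22.8×2.87 + (z_c − 25.24)×3.38
Column B: 1.08×0 + 19.3×2.9 + (z_c − 1.08 − 19.3)×3.38
The z_c×3.38 term appears on both sides and cancels. Collect the known terms of each column as K = Σ(ρt)_known − 3.38 × (depth of known layers): K_A = 65.436 − 3.38×25.24 = −19.8752; K_B = 55.97 − 3.38×(1.08 + 19.3) = −12.9144.
Balance: K_A + 2.44×ρ = K_B, so ρ = (K_B − K_A)/2.44 = 6.9608/2.44 = 2.85 g/cm³.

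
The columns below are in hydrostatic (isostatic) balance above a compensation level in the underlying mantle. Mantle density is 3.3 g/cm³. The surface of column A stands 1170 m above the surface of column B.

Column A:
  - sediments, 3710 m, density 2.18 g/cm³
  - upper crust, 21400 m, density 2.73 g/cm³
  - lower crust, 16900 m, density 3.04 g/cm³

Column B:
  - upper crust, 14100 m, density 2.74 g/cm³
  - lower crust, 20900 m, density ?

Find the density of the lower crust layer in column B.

2.87 g/cm³

Take the compensation level at the base of the deeper column (depth z_c below the surface of column A) and equate Σ ρ_i t_i down to z_c; mantle fills any gap and the z_c terms cancel.
Column A: 3710×2.18 + 21400×2.73 + 16900×3.04 + (z_c − 42010)×3.3
Column B: 1170×0 + 14100×2.74 + 20900×ρ + (z_c − 1170 − 35000)×3.3
The z_c×3.3 term appears on both sides and cancels. Collect the known terms of each column as K = Σ(ρt)_known − 3.3 × (depth of known layers): K_A = 117885.8 − 3.3×42010 = −20747.2; K_B = 38634 − 3.3×(1170 + 35000) = −80727.
Balance: K_A = K_B + 20900×ρ, so ρ = (K_A − K_B)/20900 = 59979.8/20900 = 2.87 g/cm³.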